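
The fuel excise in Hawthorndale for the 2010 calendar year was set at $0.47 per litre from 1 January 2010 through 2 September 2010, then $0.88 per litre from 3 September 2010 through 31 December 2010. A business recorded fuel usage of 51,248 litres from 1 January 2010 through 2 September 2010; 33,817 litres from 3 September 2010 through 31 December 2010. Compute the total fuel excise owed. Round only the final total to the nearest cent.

$53,845.52

1 January – 2 September 2010: 51,248 litres at $0.47/litre → $24,086.56
3 September – 31 December 2010: 33,817 litres at $0.88/litre → $29,758.96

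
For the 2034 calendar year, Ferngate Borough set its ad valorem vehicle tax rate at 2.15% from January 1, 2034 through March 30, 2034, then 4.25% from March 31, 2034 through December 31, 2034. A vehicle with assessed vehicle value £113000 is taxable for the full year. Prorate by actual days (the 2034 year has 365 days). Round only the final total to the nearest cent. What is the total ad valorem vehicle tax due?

£4223.88

January 1 – March 30, 2034: 89 days at 2.15% → £113000 × 2.15% × 89/365 = £592.3986
March 31 – December 31, 2034: 276 days at 4.25% → £113000 × 4.25% × 276/365 = £3631.4795
Total = £4223.8781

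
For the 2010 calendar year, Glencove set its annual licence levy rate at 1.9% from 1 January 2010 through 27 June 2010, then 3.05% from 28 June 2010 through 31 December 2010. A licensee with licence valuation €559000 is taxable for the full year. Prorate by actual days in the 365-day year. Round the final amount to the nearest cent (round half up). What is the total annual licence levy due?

1 January – 27 June 2010: 178 days at 1.9% → €559000 × 1.9% × 178/365 = €5179.5562
28 June – 31 December 2010: 187 days at 3.05% → €559000 × 3.05% × 187/365 = €8734.9493
Total = €13914.5055

€13914.51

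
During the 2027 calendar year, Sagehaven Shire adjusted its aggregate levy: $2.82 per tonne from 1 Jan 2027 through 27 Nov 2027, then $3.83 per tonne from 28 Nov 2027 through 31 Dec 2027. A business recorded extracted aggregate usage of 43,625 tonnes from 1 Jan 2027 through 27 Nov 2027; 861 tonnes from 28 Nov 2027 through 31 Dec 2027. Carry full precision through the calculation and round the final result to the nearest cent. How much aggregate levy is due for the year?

1 Jan – 27 Nov 2027: 43,625 tonnes at $2.82/tonne → $123,022.50
28 Nov – 31 Dec 2027: 861 tonnes at $3.83/tonne → $3,297.63

$126,320.13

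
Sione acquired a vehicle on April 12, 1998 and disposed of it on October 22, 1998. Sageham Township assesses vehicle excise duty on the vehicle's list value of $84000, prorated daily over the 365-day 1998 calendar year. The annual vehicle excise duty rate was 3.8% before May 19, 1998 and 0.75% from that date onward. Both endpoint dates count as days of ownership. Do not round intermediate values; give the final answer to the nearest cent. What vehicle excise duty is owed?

April 12 – May 18, 1998: 37 days at 3.8% → $84000 × 3.8% × 37/365 = $323.5726
May 19 – October 22, 1998: 157 days at 0.75% → $84000 × 0.75% × 157/365 = $270.9863
Total = $594.5589

$594.56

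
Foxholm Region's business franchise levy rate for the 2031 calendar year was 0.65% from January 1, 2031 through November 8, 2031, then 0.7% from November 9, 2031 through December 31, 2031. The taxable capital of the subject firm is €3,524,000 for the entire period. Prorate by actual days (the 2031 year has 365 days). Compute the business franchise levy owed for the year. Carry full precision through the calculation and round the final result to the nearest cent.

January 1 – November 8, 2031: 312 days at 0.65% → €3,524,000 × 0.65% × 312/365 = €19,579.9233
November 9 – December 31, 2031: 53 days at 0.7% → €3,524,000 × 0.7% × 53/365 = €3,581.9288
Total = €23,161.8521

€23,161.85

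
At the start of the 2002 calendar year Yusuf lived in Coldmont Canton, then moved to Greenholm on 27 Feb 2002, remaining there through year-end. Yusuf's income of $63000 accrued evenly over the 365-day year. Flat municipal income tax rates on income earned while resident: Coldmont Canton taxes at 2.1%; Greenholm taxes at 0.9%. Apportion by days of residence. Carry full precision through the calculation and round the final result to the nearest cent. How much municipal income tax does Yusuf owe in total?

Coldmont Canton, 1 Jan – 26 Feb 2002: 57 days → $63000 × 2.1% × 57/365 = $206.6055
Greenholm, 27 Feb – 31 Dec 2002: 308 days → $63000 × 0.9% × 308/365 = $478.4548
Total = $685.0603

$685.06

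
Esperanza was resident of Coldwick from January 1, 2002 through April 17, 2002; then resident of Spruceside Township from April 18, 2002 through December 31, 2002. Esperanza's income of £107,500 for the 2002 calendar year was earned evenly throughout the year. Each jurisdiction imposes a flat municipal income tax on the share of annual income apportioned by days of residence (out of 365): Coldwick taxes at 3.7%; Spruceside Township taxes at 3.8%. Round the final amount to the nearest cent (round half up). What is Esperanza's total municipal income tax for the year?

£4,053.49

Coldwick, January 1 – April 17, 2002: 107 days → £107,500 × 3.7% × 107/365 = £1,166.0068
Spruceside Township, April 18 – December 31, 2002: 258 days → £107,500 × 3.8% × 258/365 = £2,887.4795
Total = £4,053.4863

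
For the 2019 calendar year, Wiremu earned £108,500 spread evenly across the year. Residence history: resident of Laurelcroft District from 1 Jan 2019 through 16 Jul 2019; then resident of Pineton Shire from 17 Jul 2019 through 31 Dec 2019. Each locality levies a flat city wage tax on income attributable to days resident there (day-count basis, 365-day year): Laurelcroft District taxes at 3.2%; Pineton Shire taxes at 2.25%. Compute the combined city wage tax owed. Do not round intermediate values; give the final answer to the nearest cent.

£2,997.57

Laurelcroft District, 1 Jan – 16 Jul 2019: 197 days → £108,500 × 3.2% × 197/365 = £1,873.9288
Pineton Shire, 17 Jul – 31 Dec 2019: 168 days → £108,500 × 2.25% × 168/365 = £1,123.6438
Total = £2,997.5726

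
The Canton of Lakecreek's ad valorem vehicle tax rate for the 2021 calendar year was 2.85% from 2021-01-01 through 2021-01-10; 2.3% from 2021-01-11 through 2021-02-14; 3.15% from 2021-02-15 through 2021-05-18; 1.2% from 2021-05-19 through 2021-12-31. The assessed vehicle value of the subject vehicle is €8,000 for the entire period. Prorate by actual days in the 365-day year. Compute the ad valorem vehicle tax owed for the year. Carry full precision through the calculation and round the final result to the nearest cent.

2021-01-01 to 2021-01-10: 10 days at 2.85% → €8,000 × 2.85% × 10/365 = €6.2466
2021-01-11 to 2021-02-14: 35 days at 2.3% → €8,000 × 2.3% × 35/365 = €17.6438
2021-02-15 to 2021-05-18: 93 days at 3.15% → €8,000 × 3.15% × 93/365 = €64.2082
2021-05-19 to 2021-12-31: 227 days at 1.2% → €8,000 × 1.2% × 227/365 = €59.7041
Total = €147.8027

€147.80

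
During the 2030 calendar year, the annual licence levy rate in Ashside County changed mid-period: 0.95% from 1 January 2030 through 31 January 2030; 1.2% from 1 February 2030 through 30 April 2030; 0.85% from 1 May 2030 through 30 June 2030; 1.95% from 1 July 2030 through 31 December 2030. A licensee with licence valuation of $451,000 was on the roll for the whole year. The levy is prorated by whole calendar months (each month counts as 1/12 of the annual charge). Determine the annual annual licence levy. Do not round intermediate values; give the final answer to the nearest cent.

$6,746.21

1 January – 31 January 2030: 1 month at 0.95% → $451,000 × 0.95% × 1/12 = $357.0417
1 February – 30 April 2030: 3 months at 1.2% → $451,000 × 1.2% × 3/12 = $1,353.0000
1 May – 30 June 2030: 2 months at 0.85% → $451,000 × 0.85% × 2/12 = $638.9167
1 July – 31 December 2030: 6 months at 1.95% → $451,000 × 1.95% × 6/12 = $4,397.2500
Total = $6,746.2083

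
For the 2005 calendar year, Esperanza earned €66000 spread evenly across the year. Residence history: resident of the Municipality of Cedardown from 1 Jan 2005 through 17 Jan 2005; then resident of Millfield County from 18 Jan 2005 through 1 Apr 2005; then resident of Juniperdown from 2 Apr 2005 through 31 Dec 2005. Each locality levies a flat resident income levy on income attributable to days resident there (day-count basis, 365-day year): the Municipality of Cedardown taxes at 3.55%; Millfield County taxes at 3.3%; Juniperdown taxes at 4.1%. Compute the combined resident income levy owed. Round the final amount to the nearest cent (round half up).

The Municipality of Cedardown, 1 Jan – 17 Jan 2005: 17 days → €66000 × 3.55% × 17/365 = €109.1260
Millfield County, 18 Jan – 1 Apr 2005: 74 days → €66000 × 3.3% × 74/365 = €441.5671
Juniperdown, 2 Apr – 31 Dec 2005: 274 days → €66000 × 4.1% × 274/365 = €2031.3534
Total = €2582.0466

€2582.05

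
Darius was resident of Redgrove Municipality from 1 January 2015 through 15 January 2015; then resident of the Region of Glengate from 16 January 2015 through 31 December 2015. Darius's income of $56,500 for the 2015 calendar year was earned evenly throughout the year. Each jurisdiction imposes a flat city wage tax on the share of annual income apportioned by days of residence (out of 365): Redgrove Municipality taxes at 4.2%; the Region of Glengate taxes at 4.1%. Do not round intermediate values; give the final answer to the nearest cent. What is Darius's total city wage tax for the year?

$2,318.82

Redgrove Municipality, 1 January – 15 January 2015: 15 days → $56,500 × 4.2% × 15/365 = $97.5205
The Region of Glengate, 16 January – 31 December 2015: 350 days → $56,500 × 4.1% × 350/365 = $2,221.3014
Total = $2,318.8219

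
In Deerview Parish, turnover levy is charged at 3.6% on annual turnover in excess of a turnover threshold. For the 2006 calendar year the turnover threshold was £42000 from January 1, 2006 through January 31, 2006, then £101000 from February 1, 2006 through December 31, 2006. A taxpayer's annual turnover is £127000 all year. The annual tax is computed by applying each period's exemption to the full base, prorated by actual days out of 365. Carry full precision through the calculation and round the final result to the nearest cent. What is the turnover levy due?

£1116.39

January 1 – January 31, 2006: 31 days, exemption £42000 → (£127000 − £42000) × 3.6% × 31/365 = £259.8904
February 1 – December 31, 2006: 334 days, exemption £101000 → (£127000 − £101000) × 3.6% × 334/365 = £856.5041
Total = £1116.3945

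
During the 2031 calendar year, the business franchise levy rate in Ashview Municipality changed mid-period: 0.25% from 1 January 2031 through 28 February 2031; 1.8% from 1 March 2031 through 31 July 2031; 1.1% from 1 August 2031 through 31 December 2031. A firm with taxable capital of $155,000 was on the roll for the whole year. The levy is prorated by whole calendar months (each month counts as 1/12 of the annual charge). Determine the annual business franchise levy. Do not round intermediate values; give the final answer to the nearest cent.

$1,937.50

1 January – 28 February 2031: 2 months at 0.25% → $155,000 × 0.25% × 2/12 = $64.5833
1 March – 31 July 2031: 5 months at 1.8% → $155,000 × 1.8% × 5/12 = $1,162.5000
1 August – 31 December 2031: 5 months at 1.1% → $155,000 × 1.1% × 5/12 = $710.4167
Total = $1,937.5000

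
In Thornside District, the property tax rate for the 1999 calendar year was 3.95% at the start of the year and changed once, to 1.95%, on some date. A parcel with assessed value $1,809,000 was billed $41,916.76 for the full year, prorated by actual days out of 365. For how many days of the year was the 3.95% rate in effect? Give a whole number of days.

67 days

Let d = days at the first rate; then 365 − d days at the second rate.
$1,809,000 × [3.95%·d + 1.95%·(365−d)] / 365 = $41,916.76
Solving gives d = 67, so the new rate took effect on 9 Mar 1999.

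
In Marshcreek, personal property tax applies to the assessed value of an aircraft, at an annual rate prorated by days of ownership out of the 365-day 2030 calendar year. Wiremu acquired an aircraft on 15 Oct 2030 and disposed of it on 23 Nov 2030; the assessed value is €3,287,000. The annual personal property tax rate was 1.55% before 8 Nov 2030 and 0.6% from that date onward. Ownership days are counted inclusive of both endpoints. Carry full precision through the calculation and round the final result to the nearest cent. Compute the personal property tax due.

€4,214.56

15 Oct – 7 Nov 2030: 24 days at 1.55% → €3,287,000 × 1.55% × 24/365 = €3,350.0384
8 Nov – 23 Nov 2030: 16 days at 0.6% → €3,287,000 × 0.6% × 16/365 = €864.5260
Total = €4,214.5644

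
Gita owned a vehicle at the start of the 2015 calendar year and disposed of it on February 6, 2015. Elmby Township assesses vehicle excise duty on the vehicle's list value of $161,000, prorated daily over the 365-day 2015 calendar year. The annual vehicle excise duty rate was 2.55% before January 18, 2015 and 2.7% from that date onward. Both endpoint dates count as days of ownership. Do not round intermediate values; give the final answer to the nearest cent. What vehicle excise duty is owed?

$429.41

January 1 – January 17, 2015: 17 days at 2.55% → $161,000 × 2.55% × 17/365 = $191.2151
January 18 – February 6, 2015: 20 days at 2.7% → $161,000 × 2.7% × 20/365 = $238.1918
Total = $429.4068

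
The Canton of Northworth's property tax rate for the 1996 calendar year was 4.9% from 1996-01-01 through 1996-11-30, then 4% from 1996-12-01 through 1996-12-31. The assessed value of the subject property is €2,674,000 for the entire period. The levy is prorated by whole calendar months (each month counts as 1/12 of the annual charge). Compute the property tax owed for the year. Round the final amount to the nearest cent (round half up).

€129,020.50

1996-01-01 to 1996-11-30: 11 months at 4.9% → €2,674,000 × 4.9% × 11/12 = €120,107.1667
1996-12-01 to 1996-12-31: 1 month at 4% → €2,674,000 × 4% × 1/12 = €8,913.3333
Total = €129,020.5000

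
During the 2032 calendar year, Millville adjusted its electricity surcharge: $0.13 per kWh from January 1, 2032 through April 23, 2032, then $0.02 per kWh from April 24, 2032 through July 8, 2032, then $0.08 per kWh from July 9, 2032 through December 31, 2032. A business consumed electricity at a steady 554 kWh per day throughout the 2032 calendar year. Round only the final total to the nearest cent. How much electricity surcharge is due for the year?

January 1 – April 23, 2032: 114 days × 554 kWh/day = 63,156 kWh at $0.13/kWh → $8,210.28
April 24 – July 8, 2032: 76 days × 554 kWh/day = 42,104 kWh at $0.02/kWh → $842.08
July 9 – December 31, 2032: 176 days × 554 kWh/day = 97,504 kWh at $0.08/kWh → $7,800.32

$16,852.68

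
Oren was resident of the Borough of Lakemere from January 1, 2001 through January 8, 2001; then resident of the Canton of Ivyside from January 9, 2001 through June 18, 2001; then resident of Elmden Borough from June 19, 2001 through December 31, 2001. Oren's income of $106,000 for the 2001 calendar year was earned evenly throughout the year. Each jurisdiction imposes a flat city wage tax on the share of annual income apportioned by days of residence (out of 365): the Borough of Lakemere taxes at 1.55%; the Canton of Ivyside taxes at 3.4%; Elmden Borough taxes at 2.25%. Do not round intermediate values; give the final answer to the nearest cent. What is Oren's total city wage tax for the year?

The Borough of Lakemere, January 1 – January 8, 2001: 8 days → $106,000 × 1.55% × 8/365 = $36.0110
The Canton of Ivyside, January 9 – June 18, 2001: 161 days → $106,000 × 3.4% × 161/365 = $1,589.7096
Elmden Borough, June 19 – December 31, 2001: 196 days → $106,000 × 2.25% × 196/365 = $1,280.7123
Total = $2,906.4329

$2,906.43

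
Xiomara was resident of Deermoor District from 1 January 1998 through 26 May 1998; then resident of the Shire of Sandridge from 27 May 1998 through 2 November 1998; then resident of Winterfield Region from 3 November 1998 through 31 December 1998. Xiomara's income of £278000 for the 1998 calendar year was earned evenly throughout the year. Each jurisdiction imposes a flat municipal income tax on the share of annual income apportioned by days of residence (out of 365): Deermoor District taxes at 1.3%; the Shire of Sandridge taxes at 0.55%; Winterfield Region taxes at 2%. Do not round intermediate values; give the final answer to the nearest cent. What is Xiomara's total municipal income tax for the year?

Deermoor District, 1 January – 26 May 1998: 146 days → £278000 × 1.3% × 146/365 = £1445.6000
The Shire of Sandridge, 27 May – 2 November 1998: 160 days → £278000 × 0.55% × 160/365 = £670.2466
Winterfield Region, 3 November – 31 December 1998: 59 days → £278000 × 2% × 59/365 = £898.7397
Total = £3014.5863

£3014.59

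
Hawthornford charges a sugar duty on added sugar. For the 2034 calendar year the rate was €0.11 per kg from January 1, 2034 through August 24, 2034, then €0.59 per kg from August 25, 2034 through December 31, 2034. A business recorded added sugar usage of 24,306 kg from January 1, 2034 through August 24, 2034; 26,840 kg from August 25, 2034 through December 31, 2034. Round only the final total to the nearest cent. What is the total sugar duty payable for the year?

January 1 – August 24, 2034: 24,306 kg at €0.11/kg → €2,673.66
August 25 – December 31, 2034: 26,840 kg at €0.59/kg → €15,835.60

€18,509.26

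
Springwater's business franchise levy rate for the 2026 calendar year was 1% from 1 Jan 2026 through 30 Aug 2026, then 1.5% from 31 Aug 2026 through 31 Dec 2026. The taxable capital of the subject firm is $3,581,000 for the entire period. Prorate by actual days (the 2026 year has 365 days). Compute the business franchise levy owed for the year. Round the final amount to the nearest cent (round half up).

1 Jan – 30 Aug 2026: 242 days at 1% → $3,581,000 × 1% × 242/365 = $23,742.5205
31 Aug – 31 Dec 2026: 123 days at 1.5% → $3,581,000 × 1.5% × 123/365 = $18,101.2192
Total = $41,843.7397

$41,843.74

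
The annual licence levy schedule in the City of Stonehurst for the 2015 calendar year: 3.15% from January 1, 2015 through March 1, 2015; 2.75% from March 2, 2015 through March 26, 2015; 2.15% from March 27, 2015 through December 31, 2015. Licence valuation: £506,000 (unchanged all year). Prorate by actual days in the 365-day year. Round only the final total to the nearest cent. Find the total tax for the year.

January 1 – March 1, 2015: 60 days at 3.15% → £506,000 × 3.15% × 60/365 = £2,620.1096
March 2 – March 26, 2015: 25 days at 2.75% → £506,000 × 2.75% × 25/365 = £953.0822
March 27 – December 31, 2015: 280 days at 2.15% → £506,000 × 2.15% × 280/365 = £8,345.5342
Total = £11,918.7260

£11,918.73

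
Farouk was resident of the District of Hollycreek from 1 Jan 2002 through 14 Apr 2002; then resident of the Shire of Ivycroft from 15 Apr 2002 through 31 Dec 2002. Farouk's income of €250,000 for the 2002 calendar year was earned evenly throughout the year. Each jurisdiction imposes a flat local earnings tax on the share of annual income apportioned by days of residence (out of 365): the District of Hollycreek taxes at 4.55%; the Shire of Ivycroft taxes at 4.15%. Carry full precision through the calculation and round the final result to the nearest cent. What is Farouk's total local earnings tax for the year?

The District of Hollycreek, 1 Jan – 14 Apr 2002: 104 days → €250,000 × 4.55% × 104/365 = €3,241.0959
The Shire of Ivycroft, 15 Apr – 31 Dec 2002: 261 days → €250,000 × 4.15% × 261/365 = €7,418.8356
Total = €10,659.9315

€10,659.93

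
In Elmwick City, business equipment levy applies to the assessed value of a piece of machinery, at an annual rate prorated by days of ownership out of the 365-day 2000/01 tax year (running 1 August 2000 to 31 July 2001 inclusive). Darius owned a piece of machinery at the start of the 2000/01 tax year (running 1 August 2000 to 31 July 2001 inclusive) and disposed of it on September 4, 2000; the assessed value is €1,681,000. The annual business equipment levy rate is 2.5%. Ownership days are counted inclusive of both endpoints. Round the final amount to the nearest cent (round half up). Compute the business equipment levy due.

Days held (August 1 – September 4, 2000): 35 out of 365
Tax = €1,681,000 × 2.5% × 35/365 = €4,029.7945

€4,029.79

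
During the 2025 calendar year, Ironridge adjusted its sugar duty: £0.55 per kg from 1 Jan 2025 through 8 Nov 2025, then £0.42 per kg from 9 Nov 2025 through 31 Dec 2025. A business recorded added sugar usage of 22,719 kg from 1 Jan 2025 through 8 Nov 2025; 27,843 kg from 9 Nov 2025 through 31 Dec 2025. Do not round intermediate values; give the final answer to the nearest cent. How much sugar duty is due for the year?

£24189.51

1 Jan – 8 Nov 2025: 22,719 kg at £0.55/kg → £12495.45
9 Nov – 31 Dec 2025: 27,843 kg at £0.42/kg → £11694.06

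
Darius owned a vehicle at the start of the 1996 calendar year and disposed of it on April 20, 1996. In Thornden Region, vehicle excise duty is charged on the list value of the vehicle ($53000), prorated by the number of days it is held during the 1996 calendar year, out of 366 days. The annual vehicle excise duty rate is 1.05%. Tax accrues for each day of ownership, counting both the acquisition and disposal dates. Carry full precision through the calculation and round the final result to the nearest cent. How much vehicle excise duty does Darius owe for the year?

$168.77

Days held (January 1 – April 20, 1996): 111 out of 366
Tax = $53000 × 1.05% × 111/366 = $168.7746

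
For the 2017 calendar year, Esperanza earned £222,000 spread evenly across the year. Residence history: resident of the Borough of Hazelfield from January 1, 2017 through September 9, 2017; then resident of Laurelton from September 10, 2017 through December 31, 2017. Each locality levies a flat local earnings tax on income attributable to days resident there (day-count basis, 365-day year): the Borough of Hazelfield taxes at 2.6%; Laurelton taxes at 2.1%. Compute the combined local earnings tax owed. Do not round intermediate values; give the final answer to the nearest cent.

The Borough of Hazelfield, January 1 – September 9, 2017: 252 days → £222,000 × 2.6% × 252/365 = £3,985.0521
Laurelton, September 10 – December 31, 2017: 113 days → £222,000 × 2.1% × 113/365 = £1,443.3041
Total = £5,428.3562

£5,428.36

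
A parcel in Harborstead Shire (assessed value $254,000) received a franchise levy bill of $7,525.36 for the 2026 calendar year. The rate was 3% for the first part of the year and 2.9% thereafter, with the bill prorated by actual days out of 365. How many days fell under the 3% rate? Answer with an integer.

229 days

Let d = days at the first rate; then 365 − d days at the second rate.
$254,000 × [3%·d + 2.9%·(365−d)] / 365 = $7,525.36
Solving gives d = 229, so the new rate took effect on 18 Aug 2026.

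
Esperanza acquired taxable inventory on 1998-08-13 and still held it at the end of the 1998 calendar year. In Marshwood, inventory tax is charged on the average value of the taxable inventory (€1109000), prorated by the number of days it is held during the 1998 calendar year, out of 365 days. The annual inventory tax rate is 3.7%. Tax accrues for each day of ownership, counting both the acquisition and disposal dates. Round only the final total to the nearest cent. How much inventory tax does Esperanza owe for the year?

€15851.10

Days held (1998-08-13 to 1998-12-31): 141 out of 365
Tax = €1109000 × 3.7% × 141/365 = €15851.1041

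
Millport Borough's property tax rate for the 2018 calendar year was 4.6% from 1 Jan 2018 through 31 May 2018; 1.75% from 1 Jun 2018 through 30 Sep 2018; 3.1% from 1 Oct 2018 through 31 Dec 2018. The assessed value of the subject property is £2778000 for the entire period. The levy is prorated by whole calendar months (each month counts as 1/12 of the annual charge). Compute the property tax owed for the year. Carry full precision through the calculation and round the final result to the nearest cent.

1 Jan – 31 May 2018: 5 months at 4.6% → £2778000 × 4.6% × 5/12 = £53245.0000
1 Jun – 30 Sep 2018: 4 months at 1.75% → £2778000 × 1.75% × 4/12 = £16205.0000
1 Oct – 31 Dec 2018: 3 months at 3.1% → £2778000 × 3.1% × 3/12 = £21529.5000
Total = £90979.5000

£90979.50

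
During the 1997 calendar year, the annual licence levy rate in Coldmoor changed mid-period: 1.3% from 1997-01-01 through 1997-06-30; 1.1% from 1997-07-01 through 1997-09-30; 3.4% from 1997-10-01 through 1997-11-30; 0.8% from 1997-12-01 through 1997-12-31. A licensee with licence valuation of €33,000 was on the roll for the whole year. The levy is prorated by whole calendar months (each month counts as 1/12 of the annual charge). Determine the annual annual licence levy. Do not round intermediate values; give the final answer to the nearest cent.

€514.25

1997-01-01 to 1997-06-30: 6 months at 1.3% → €33,000 × 1.3% × 6/12 = €214.5000
1997-07-01 to 1997-09-30: 3 months at 1.1% → €33,000 × 1.1% × 3/12 = €90.7500
1997-10-01 to 1997-11-30: 2 months at 3.4% → €33,000 × 3.4% × 2/12 = €187.0000
1997-12-01 to 1997-12-31: 1 month at 0.8% → €33,000 × 0.8% × 1/12 = €22.0000
Total = €514.2500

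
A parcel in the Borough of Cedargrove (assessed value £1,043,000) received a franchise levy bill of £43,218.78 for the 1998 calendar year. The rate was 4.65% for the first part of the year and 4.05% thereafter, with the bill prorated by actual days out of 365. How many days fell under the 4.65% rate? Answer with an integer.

Let d = days at the first rate; then 365 − d days at the second rate.
£1,043,000 × [4.65%·d + 4.05%·(365−d)] / 365 = £43,218.78
Solving gives d = 57, so the new rate took effect on February 27, 1998.

57 days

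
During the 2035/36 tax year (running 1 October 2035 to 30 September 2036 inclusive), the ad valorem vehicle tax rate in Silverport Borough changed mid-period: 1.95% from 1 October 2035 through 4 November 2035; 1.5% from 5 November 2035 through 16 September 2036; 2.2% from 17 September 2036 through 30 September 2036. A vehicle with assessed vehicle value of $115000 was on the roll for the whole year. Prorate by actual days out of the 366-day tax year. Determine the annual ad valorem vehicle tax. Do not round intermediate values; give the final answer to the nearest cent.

$1805.28

1 October – 4 November 2035: 35 days at 1.95% → $115000 × 1.95% × 35/366 = $214.4467
5 November 2035 – 16 September 2036: 317 days at 1.5% → $115000 × 1.5% × 317/366 = $1494.0574
17 September – 30 September 2036: 14 days at 2.2% → $115000 × 2.2% × 14/366 = $96.7760
Total = $1805.2801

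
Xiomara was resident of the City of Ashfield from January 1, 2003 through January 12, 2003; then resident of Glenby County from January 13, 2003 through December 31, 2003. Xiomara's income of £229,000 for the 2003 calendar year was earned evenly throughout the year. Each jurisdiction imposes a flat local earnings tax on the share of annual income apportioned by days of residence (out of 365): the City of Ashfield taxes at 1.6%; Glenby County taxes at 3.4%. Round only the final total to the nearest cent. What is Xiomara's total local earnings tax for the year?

£7,650.48

The City of Ashfield, January 1 – January 12, 2003: 12 days → £229,000 × 1.6% × 12/365 = £120.4603
Glenby County, January 13 – December 31, 2003: 353 days → £229,000 × 3.4% × 353/365 = £7,530.0219
Total = £7,650.4822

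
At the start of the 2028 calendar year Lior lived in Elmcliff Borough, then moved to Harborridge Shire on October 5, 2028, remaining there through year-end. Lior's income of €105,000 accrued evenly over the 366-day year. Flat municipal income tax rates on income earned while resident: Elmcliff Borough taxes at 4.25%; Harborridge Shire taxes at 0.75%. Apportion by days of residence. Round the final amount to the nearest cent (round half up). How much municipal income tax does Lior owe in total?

€3,578.89

Elmcliff Borough, January 1 – October 4, 2028: 278 days → €105,000 × 4.25% × 278/366 = €3,389.5492
Harborridge Shire, October 5 – December 31, 2028: 88 days → €105,000 × 0.75% × 88/366 = €189.3443
Total = €3,578.8934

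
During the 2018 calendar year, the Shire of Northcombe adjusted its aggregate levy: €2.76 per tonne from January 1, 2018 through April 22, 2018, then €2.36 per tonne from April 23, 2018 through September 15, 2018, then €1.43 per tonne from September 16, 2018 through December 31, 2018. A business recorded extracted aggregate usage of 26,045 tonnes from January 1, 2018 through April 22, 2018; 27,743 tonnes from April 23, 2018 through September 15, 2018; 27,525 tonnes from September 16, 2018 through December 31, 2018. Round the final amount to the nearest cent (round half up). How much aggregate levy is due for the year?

€176,718.43

January 1 – April 22, 2018: 26,045 tonnes at €2.76/tonne → €71,884.20
April 23 – September 15, 2018: 27,743 tonnes at €2.36/tonne → €65,473.48
September 16 – December 31, 2018: 27,525 tonnes at €1.43/tonne → €39,360.75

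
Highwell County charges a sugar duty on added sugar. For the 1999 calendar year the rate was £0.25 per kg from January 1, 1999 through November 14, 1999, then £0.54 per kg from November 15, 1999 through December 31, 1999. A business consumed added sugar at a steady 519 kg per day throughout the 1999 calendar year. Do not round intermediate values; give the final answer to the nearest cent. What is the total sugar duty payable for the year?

£54,432.72

January 1 – November 14, 1999: 318 days × 519 kg/day = 165,042 kg at £0.25/kg → £41,260.50
November 15 – December 31, 1999: 47 days × 519 kg/day = 24,393 kg at £0.54/kg → £13,172.22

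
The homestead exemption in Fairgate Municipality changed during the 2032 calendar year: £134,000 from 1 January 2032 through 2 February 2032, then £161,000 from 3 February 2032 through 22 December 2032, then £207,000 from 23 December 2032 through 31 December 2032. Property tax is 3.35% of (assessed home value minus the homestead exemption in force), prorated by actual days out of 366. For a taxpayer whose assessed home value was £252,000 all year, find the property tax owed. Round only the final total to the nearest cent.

1 January – 2 February 2032: 33 days, exemption £134,000 → (£252,000 − £134,000) × 3.35% × 33/366 = £356.4180
3 February – 22 December 2032: 324 days, exemption £161,000 → (£252,000 − £161,000) × 3.35% × 324/366 = £2,698.6721
23 December – 31 December 2032: 9 days, exemption £207,000 → (£252,000 − £207,000) × 3.35% × 9/366 = £37.0697
Total = £3,092.1598

£3,092.16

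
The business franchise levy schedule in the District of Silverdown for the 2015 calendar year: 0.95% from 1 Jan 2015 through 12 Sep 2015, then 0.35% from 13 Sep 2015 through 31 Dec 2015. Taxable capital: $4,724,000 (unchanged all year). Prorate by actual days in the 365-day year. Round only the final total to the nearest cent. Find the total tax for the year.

$36,335.97

1 Jan – 12 Sep 2015: 255 days at 0.95% → $4,724,000 × 0.95% × 255/365 = $31,353.1233
13 Sep – 31 Dec 2015: 110 days at 0.35% → $4,724,000 × 0.35% × 110/365 = $4,982.8493
Total = $36,335.9726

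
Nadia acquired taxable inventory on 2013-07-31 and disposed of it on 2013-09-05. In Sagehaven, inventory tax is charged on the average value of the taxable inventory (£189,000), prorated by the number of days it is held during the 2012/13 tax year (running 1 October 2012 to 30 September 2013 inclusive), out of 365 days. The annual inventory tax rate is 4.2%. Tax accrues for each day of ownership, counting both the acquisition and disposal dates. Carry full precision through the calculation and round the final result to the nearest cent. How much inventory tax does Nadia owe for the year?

Days held (2013-07-31 to 2013-09-05): 37 out of 365
Tax = £189,000 × 4.2% × 37/365 = £804.6740

£804.67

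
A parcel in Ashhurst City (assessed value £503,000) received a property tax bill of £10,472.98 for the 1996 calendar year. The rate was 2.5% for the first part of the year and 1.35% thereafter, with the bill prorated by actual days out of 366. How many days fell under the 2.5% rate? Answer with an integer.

233 days

Let d = days at the first rate; then 366 − d days at the second rate.
£503,000 × [2.5%·d + 1.35%·(366−d)] / 366 = £10,472.98
Solving gives d = 233, so the new rate took effect on 21 Aug 1996.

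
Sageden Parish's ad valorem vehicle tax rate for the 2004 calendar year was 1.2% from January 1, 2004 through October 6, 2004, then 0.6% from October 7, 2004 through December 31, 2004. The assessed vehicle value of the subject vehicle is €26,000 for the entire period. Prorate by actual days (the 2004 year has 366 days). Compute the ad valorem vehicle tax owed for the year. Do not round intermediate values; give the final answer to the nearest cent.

January 1 – October 6, 2004: 280 days at 1.2% → €26,000 × 1.2% × 280/366 = €238.6885
October 7 – December 31, 2004: 86 days at 0.6% → €26,000 × 0.6% × 86/366 = €36.6557
Total = €275.3443

€275.34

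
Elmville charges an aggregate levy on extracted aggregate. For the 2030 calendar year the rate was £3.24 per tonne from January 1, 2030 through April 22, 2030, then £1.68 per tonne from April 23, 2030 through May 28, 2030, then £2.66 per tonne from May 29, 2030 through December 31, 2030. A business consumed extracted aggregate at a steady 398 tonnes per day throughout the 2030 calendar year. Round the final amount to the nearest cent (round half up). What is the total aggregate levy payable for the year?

£398,230.84

January 1 – April 22, 2030: 112 days × 398 tonnes/day = 44,576 tonnes at £3.24/tonne → £144,426.24
April 23 – May 28, 2030: 36 days × 398 tonnes/day = 14,328 tonnes at £1.68/tonne → £24,071.04
May 29 – December 31, 2030: 217 days × 398 tonnes/day = 86,366 tonnes at £2.66/tonne → £229,733.56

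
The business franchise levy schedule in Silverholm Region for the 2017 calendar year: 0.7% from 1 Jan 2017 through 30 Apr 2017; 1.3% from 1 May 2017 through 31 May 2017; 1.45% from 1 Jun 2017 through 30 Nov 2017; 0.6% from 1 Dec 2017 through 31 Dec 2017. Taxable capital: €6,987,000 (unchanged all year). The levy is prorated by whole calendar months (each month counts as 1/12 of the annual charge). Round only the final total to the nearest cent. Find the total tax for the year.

€78,021.50

1 Jan – 30 Apr 2017: 4 months at 0.7% → €6,987,000 × 0.7% × 4/12 = €16,303.0000
1 May – 31 May 2017: 1 month at 1.3% → €6,987,000 × 1.3% × 1/12 = €7,569.2500
1 Jun – 30 Nov 2017: 6 months at 1.45% → €6,987,000 × 1.45% × 6/12 = €50,655.7500
1 Dec – 31 Dec 2017: 1 month at 0.6% → €6,987,000 × 0.6% × 1/12 = €3,493.5000
Total = €78,021.5000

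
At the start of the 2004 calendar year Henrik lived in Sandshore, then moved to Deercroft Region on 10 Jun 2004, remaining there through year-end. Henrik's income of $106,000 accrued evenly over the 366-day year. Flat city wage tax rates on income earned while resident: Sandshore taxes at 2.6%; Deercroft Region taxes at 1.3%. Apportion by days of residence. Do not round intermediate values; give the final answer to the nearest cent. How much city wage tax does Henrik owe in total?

Sandshore, 1 Jan – 9 Jun 2004: 161 days → $106,000 × 2.6% × 161/366 = $1,212.3388
Deercroft Region, 10 Jun – 31 Dec 2004: 205 days → $106,000 × 1.3% × 205/366 = $771.8306
Total = $1,984.1694

$1,984.17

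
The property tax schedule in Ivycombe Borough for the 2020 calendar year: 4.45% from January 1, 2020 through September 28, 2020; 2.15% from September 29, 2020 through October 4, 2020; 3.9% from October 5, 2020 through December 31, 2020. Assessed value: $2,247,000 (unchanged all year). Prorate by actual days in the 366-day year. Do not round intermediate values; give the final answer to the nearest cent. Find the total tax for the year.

January 1 – September 28, 2020: 272 days at 4.45% → $2,247,000 × 4.45% × 272/366 = $74,310.6230
September 29 – October 4, 2020: 6 days at 2.15% → $2,247,000 × 2.15% × 6/366 = $791.9754
October 5 – December 31, 2020: 88 days at 3.9% → $2,247,000 × 3.9% × 88/366 = $21,070.2295
Total = $96,172.8279

$96,172.83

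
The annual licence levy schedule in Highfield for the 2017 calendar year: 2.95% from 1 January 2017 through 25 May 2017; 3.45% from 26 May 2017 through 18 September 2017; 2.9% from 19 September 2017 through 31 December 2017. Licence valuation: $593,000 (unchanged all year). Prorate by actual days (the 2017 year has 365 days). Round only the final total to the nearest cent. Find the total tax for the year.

$18,351.32

1 January – 25 May 2017: 145 days at 2.95% → $593,000 × 2.95% × 145/365 = $6,949.4726
26 May – 18 September 2017: 116 days at 3.45% → $593,000 × 3.45% × 116/365 = $6,501.8795
19 September – 31 December 2017: 104 days at 2.9% → $593,000 × 2.9% × 104/365 = $4,899.9671
Total = $18,351.3192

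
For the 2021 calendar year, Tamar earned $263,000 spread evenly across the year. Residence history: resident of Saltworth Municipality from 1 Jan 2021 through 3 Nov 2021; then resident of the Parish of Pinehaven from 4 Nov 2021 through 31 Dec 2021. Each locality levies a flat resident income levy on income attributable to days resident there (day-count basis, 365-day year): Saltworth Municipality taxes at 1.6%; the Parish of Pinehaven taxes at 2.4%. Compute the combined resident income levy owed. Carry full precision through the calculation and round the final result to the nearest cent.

$4,542.33

Saltworth Municipality, 1 Jan – 3 Nov 2021: 307 days → $263,000 × 1.6% × 307/365 = $3,539.3315
The Parish of Pinehaven, 4 Nov – 31 Dec 2021: 58 days → $263,000 × 2.4% × 58/365 = $1,003.0027
Total = $4,542.3342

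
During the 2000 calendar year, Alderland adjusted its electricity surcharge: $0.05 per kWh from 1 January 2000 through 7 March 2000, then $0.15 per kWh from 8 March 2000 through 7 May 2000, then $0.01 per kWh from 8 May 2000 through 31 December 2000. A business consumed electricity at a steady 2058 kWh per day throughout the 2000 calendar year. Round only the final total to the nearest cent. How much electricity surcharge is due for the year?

1 January – 7 March 2000: 67 days × 2058 kWh/day = 137,886 kWh at $0.05/kWh → $6,894.30
8 March – 7 May 2000: 61 days × 2058 kWh/day = 125,538 kWh at $0.15/kWh → $18,830.70
8 May – 31 December 2000: 238 days × 2058 kWh/day = 489,804 kWh at $0.01/kWh → $4,898.04

$30,623.04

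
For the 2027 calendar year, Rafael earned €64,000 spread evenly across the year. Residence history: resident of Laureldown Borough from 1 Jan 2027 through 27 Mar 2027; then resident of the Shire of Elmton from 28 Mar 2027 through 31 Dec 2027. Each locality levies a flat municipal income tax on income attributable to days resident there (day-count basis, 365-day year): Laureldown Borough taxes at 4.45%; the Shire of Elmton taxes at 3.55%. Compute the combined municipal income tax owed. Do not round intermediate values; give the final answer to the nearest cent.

Laureldown Borough, 1 Jan – 27 Mar 2027: 86 days → €64,000 × 4.45% × 86/365 = €671.0356
The Shire of Elmton, 28 Mar – 31 Dec 2027: 279 days → €64,000 × 3.55% × 279/365 = €1,736.6795
Total = €2,407.7151

€2,407.72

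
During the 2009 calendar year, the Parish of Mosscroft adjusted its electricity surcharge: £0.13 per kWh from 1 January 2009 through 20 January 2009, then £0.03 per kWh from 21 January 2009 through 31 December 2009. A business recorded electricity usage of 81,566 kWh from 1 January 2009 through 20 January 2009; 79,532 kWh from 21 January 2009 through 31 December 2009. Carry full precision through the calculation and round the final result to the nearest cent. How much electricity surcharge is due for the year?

£12,989.54

1 January – 20 January 2009: 81,566 kWh at £0.13/kWh → £10,603.58
21 January – 31 December 2009: 79,532 kWh at £0.03/kWh → £2,385.96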